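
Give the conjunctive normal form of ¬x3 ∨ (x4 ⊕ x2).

(¬x3 ∨ x4 ∨ x2) ∧ (¬x3 ∨ ¬x4 ∨ ¬x2)

¬x3 ∨ (x4 ⊕ x2)
≡ ¬x3 ∨ ((x4 ∨ x2) ∧ ¬(x4 ∧ x2))   — expand ⊕
≡ ¬x3 ∨ ((x4 ∨ x2) ∧ (¬x4 ∨ ¬x2))   — De Morgan
≡ (¬x3 ∨ x4 ∨ x2) ∧ (¬x3 ∨ ¬x4 ∨ ¬x2)   — distribute ∨ over ∧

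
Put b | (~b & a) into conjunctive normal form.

b | (~b & a)
≡ (b | ~b) & (b | a)   [distribute | over &]
≡ b | a   [simplify]

b | a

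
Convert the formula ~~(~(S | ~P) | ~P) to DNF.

(~S & P) | ~P

~~(~(S | ~P) | ~P)
= ~(S | ~P) | ~P
= (~S & ~~P) | ~P
= (~S & P) | ~P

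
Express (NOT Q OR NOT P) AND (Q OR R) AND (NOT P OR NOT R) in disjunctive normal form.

(NOT Q OR NOT P) AND (Q OR R) AND (NOT P OR NOT R)
≡ (NOT Q AND Q AND NOT P) OR (NOT Q AND Q AND NOT R) OR (NOT Q AND R AND NOT P) OR (NOT Q AND R AND NOT R) OR (NOT P AND Q AND NOT P) OR (NOT P AND Q AND NOT R) OR (NOT P AND R AND NOT P) OR (NOT P AND R AND NOT R)   (distribute AND over OR)
≡ (NOT P AND Q) OR (NOT P AND R)   (simplify)

(NOT P AND Q) OR (NOT P AND R)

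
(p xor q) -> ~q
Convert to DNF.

(q & p) | ~q

(p xor q) -> ~q
≡ ~(p xor q) | ~q   (eliminate ->)
≡ ~((p & ~q) | (~p & q)) | ~q   (expand xor)
≡ (~(p & ~q) & ~(~p & q)) | ~q   (De Morgan)
≡ ((~p | ~~q) & ~(~p & q)) | ~q   (De Morgan)
≡ ((~p | q) & ~(~p & q)) | ~q   (double negation)
≡ ((~p | q) & (~~p | ~q)) | ~q   (De Morgan)
≡ ((~p | q) & (p | ~q)) | ~q   (double negation)
≡ (~p & p) | (~p & ~q) | (q & p) | (q & ~q) | ~q   (distribute & over |)
≡ (q & p) | ~q   (simplify)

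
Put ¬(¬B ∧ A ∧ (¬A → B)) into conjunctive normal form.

B ∨ ¬A

¬(¬B ∧ A ∧ (¬A → B))
≡ ¬(¬B ∧ A ∧ (¬¬A ∨ B))   (eliminate →)
≡ ¬¬B ∨ ¬A ∨ ¬(¬¬A ∨ B)   (De Morgan)
≡ B ∨ ¬A ∨ ¬(¬¬A ∨ B)   (double negation)
≡ B ∨ ¬A ∨ (¬¬¬A ∧ ¬B)   (De Morgan)
≡ B ∨ ¬A ∨ (¬A ∧ ¬B)   (double negation)
≡ (B ∨ ¬A ∨ ¬A) ∧ (B ∨ ¬A ∨ ¬B)   (distribute ∨ over ∧)
≡ B ∨ ¬A   (simplify)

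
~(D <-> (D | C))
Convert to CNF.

~(D <-> (D | C))
≡ ~((D -> (D | C)) & ((D | C) -> D))   — eliminate <->
≡ ~((~D | D | C) & ((D | C) -> D))   — eliminate ->
≡ ~((~D | D | C) & (~(D | C) | D))   — eliminate ->
≡ ~(~D | D | C) | ~(~(D | C) | D)   — De Morgan
≡ (~~D & ~D & ~C) | ~(~(D | C) | D)   — De Morgan
≡ (D & ~D & ~C) | ~(~(D | C) | D)   — double negation
≡ (D & ~D & ~C) | (~~(D | C) & ~D)   — De Morgan
≡ (D & ~D & ~C) | ((D | C) & ~D)   — double negation
≡ (D | D | C) & (D | ~D) & (~D | D | C) & (~D | ~D) & (~C | D | C) & (~C | ~D)   — distribute | over &
≡ (D | C) & ~D   — simplify

(D | C) & ~D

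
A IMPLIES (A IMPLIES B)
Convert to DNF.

A IMPLIES (A IMPLIES B)
≡ NOT A OR (A IMPLIES B)   (eliminate IMPLIES)
≡ NOT A OR NOT A OR B   (eliminate IMPLIES)
≡ NOT A OR B   (simplify)

NOT A OR B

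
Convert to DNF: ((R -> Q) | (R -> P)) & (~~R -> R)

~R | (Q & R) | (P & R)

((R -> Q) | (R -> P)) & (~~R -> R)
≡ (~R | Q | (R -> P)) & (~~R -> R)   [eliminate ->]
≡ (~R | Q | ~R | P) & (~~R -> R)   [eliminate ->]
≡ (~R | Q | ~R | P) & (~~~R | R)   [eliminate ->]
≡ (~R | Q | ~R | P) & (~R | R)   [double negation]
≡ (~R & ~R) | (~R & R) | (Q & ~R) | (Q & R) | (~R & ~R) | (~R & R) | (P & ~R) | (P & R)   [distribute & over |]
≡ ~R | (Q & R) | (P & R)   [simplify]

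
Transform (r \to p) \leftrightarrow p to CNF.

r \lor p

(r \to p) \leftrightarrow p
= ((r \to p) \to p) \land (p \to (r \to p))   [eliminate \leftrightarrow]
= (\lnot (r \to p) \lor p) \land (p \to (r \to p))   [eliminate \to]
= (\lnot (\lnot r \lor p) \lor p) \land (p \to (r \to p))   [eliminate \to]
= (\lnot (\lnot r \lor p) \lor p) \land (\lnot p \lor (r \to p))   [eliminate \to]
= (\lnot (\lnot r \lor p) \lor p) \land (\lnot p \lor \lnot r \lor p)   [eliminate \to]
= ((\lnot \lnot r \land \lnot p) \lor p) \land (\lnot p \lor \lnot r \lor p)   [De Morgan]
= ((r \land \lnot p) \lor p) \land (\lnot p \lor \lnot r \lor p)   [double negation]
= (r \lor p) \land (\lnot p \lor p) \land (\lnot p \lor \lnot r \lor p)   [distribute \lor over \land]
= r \lor p   [simplify]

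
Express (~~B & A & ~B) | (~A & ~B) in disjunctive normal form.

(~~B & A & ~B) | (~A & ~B)
≡ (B & A & ~B) | (~A & ~B)   [double negation]
≡ ~A & ~B   [simplify]

~A & ~B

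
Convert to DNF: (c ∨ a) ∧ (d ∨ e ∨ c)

(c ∨ a) ∧ (d ∨ e ∨ c)
⇔ (c ∧ d) ∨ (c ∧ e) ∨ (c ∧ c) ∨ (a ∧ d) ∨ (a ∧ e) ∨ (a ∧ c)
⇔ c ∨ (a ∧ d) ∨ (a ∧ e)

c ∨ (a ∧ d) ∨ (a ∧ e)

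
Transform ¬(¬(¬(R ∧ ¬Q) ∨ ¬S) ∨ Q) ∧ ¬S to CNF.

¬Q ∧ ¬S

¬(¬(¬(R ∧ ¬Q) ∨ ¬S) ∨ Q) ∧ ¬S
⇔ ¬¬(¬(R ∧ ¬Q) ∨ ¬S) ∧ ¬Q ∧ ¬S   (De Morgan)
⇔ (¬(R ∧ ¬Q) ∨ ¬S) ∧ ¬Q ∧ ¬S   (double negation)
⇔ (¬R ∨ ¬¬Q ∨ ¬S) ∧ ¬Q ∧ ¬S   (De Morgan)
⇔ (¬R ∨ Q ∨ ¬S) ∧ ¬Q ∧ ¬S   (double negation)
⇔ ¬Q ∧ ¬S   (simplify)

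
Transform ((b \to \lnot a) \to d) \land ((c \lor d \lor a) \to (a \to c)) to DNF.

((b \to \lnot a) \to d) \land ((c \lor d \lor a) \to (a \to c))
⇔ (\lnot (b \to \lnot a) \lor d) \land ((c \lor d \lor a) \to (a \to c))   [eliminate \to]
⇔ (\lnot (\lnot b \lor \lnot a) \lor d) \land ((c \lor d \lor a) \to (a \to c))   [eliminate \to]
⇔ (\lnot (\lnot b \lor \lnot a) \lor d) \land (\lnot (c \lor d \lor a) \lor (a \to c))   [eliminate \to]
⇔ (\lnot (\lnot b \lor \lnot a) \lor d) \land (\lnot (c \lor d \lor a) \lor \lnot a \lor c)   [eliminate \to]
⇔ ((\lnot \lnot b \land \lnot \lnot a) \lor d) \land (\lnot (c \lor d \lor a) \lor \lnot a \lor c)   [De Morgan]
⇔ ((b \land \lnot \lnot a) \lor d) \land (\lnot (c \lor d \lor a) \lor \lnot a \lor c)   [double negation]
⇔ ((b \land a) \lor d) \land (\lnot (c \lor d \lor a) \lor \lnot a \lor c)   [double negation]
⇔ ((b \land a) \lor d) \land ((\lnot c \land \lnot d \land \lnot a) \lor \lnot a \lor c)   [De Morgan]
⇔ (b \land a \land \lnot c \land \lnot d \land \lnot a) \lor (b \land a \land \lnot a) \lor (b \land a \land c) \lor (d \land \lnot c \land \lnot d \land \lnot a) \lor (d \land \lnot a) \lor (d \land c)   [distribute \land over \lor]
⇔ (b \land a \land c) \lor (d \land \lnot a) \lor (d \land c)   [simplify]

(b \land a \land c) \lor (d \land \lnot a) \lor (d \land c)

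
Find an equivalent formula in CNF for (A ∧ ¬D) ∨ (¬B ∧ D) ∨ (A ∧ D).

(A ∨ ¬B) ∧ (A ∨ D)

(A ∧ ¬D) ∨ (¬B ∧ D) ∨ (A ∧ D)
≡ (A ∨ ¬B ∨ A) ∧ (A ∨ ¬B ∨ D) ∧ (A ∨ D ∨ A) ∧ (A ∨ D ∨ D) ∧ (¬D ∨ ¬B ∨ A) ∧ (¬D ∨ ¬B ∨ D) ∧ (¬D ∨ D ∨ A) ∧ (¬D ∨ D ∨ D)   [distribute ∨ over ∧]
≡ (A ∨ ¬B) ∧ (A ∨ D)   [simplify]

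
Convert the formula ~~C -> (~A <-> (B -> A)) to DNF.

~C | (~B & ~A)

~~C -> (~A <-> (B -> A))
≡ ~~~C | (~A <-> (B -> A))
≡ ~~~C | ((~A -> (B -> A)) & ((B -> A) -> ~A))
≡ ~~~C | ((~~A | (B -> A)) & ((B -> A) -> ~A))
≡ ~~~C | ((~~A | ~B | A) & ((B -> A) -> ~A))
≡ ~~~C | ((~~A | ~B | A) & (~(B -> A) | ~A))
≡ ~~~C | ((~~A | ~B | A) & (~(~B | A) | ~A))
≡ ~C | ((~~A | ~B | A) & (~(~B | A) | ~A))
≡ ~C | ((A | ~B | A) & (~(~B | A) | ~A))
≡ ~C | ((A | ~B | A) & ((~~B & ~A) | ~A))
≡ ~C | ((A | ~B | A) & ((B & ~A) | ~A))
≡ ~C | (A & B & ~A) | (A & ~A) | (~B & B & ~A) | (~B & ~A) | (A & B & ~A) | (A & ~A)
≡ ~C | (~B & ~A)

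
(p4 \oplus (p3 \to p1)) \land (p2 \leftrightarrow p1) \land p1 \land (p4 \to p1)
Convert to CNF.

(p4 \oplus (p3 \to p1)) \land (p2 \leftrightarrow p1) \land p1 \land (p4 \to p1)
≡ (p4 \lor (p3 \to p1)) \land \lnot (p4 \land (p3 \to p1)) \land (p2 \leftrightarrow p1) \land p1 \land (p4 \to p1)   [expand \oplus]
≡ (p4 \lor \lnot p3 \lor p1) \land \lnot (p4 \land (p3 \to p1)) \land (p2 \leftrightarrow p1) \land p1 \land (p4 \to p1)   [eliminate \to]
≡ (p4 \lor \lnot p3 \lor p1) \land \lnot (p4 \land (\lnot p3 \lor p1)) \land (p2 \leftrightarrow p1) \land p1 \land (p4 \to p1)   [eliminate \to]
≡ (p4 \lor \lnot p3 \lor p1) \land \lnot (p4 \land (\lnot p3 \lor p1)) \land (p2 \to p1) \land (p1 \to p2) \land p1 \land (p4 \to p1)   [eliminate \leftrightarrow]
≡ (p4 \lor \lnot p3 \lor p1) \land \lnot (p4 \land (\lnot p3 \lor p1)) \land (\lnot p2 \lor p1) \land (p1 \to p2) \land p1 \land (p4 \to p1)   [eliminate \to]
≡ (p4 \lor \lnot p3 \lor p1) \land \lnot (p4 \land (\lnot p3 \lor p1)) \land (\lnot p2 \lor p1) \land (\lnot p1 \lor p2) \land p1 \land (p4 \to p1)   [eliminate \to]
≡ (p4 \lor \lnot p3 \lor p1) \land \lnot (p4 \land (\lnot p3 \lor p1)) \land (\lnot p2 \lor p1) \land (\lnot p1 \lor p2) \land p1 \land (\lnot p4 \lor p1)   [eliminate \to]
≡ (p4 \lor \lnot p3 \lor p1) \land (\lnot p4 \lor \lnot (\lnot p3 \lor p1)) \land (\lnot p2 \lor p1) \land (\lnot p1 \lor p2) \land p1 \land (\lnot p4 \lor p1)   [De Morgan]
≡ (p4 \lor \lnot p3 \lor p1) \land (\lnot p4 \lor (\lnot \lnot p3 \land \lnot p1)) \land (\lnot p2 \lor p1) \land (\lnot p1 \lor p2) \land p1 \land (\lnot p4 \lor p1)   [De Morgan]
≡ (p4 \lor \lnot p3 \lor p1) \land (\lnot p4 \lor (p3 \land \lnot p1)) \land (\lnot p2 \lor p1) \land (\lnot p1 \lor p2) \land p1 \land (\lnot p4 \lor p1)   [double negation]
≡ (p4 \lor \lnot p3 \lor p1) \land (\lnot p4 \lor p3) \land (\lnot p4 \lor \lnot p1) \land (\lnot p2 \lor p1) \land (\lnot p1 \lor p2) \land p1 \land (\lnot p4 \lor p1)   [distribute \lor over \land]
≡ (\lnot p4 \lor p3) \land (\lnot p4 \lor \lnot p1) \land (\lnot p1 \lor p2) \land p1   [simplify]

(\lnot p4 \lor p3) \land (\lnot p4 \lor \lnot p1) \land (\lnot p1 \lor p2) \land p1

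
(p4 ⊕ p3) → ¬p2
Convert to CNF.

(¬p4 ∨ p3 ∨ ¬p2) ∧ (¬p3 ∨ p4 ∨ ¬p2)

(p4 ⊕ p3) → ¬p2
= ¬(p4 ⊕ p3) ∨ ¬p2   — eliminate →
= ¬((p4 ∨ p3) ∧ ¬(p4 ∧ p3)) ∨ ¬p2   — expand ⊕
= ¬(p4 ∨ p3) ∨ ¬¬(p4 ∧ p3) ∨ ¬p2   — De Morgan
= (¬p4 ∧ ¬p3) ∨ ¬¬(p4 ∧ p3) ∨ ¬p2   — De Morgan
= (¬p4 ∧ ¬p3) ∨ (p4 ∧ p3) ∨ ¬p2   — double negation
= (¬p4 ∨ p4 ∨ ¬p2) ∧ (¬p4 ∨ p3 ∨ ¬p2) ∧ (¬p3 ∨ p4 ∨ ¬p2) ∧ (¬p3 ∨ p3 ∨ ¬p2)   — distribute ∨ over ∧
= (¬p4 ∨ p3 ∨ ¬p2) ∧ (¬p3 ∨ p4 ∨ ¬p2)   — simplify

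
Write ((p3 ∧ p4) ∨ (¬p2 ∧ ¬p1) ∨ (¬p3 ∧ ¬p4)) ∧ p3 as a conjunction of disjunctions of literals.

((p3 ∧ p4) ∨ (¬p2 ∧ ¬p1) ∨ (¬p3 ∧ ¬p4)) ∧ p3
≡ (p3 ∨ ¬p2 ∨ ¬p3) ∧ (p3 ∨ ¬p2 ∨ ¬p4) ∧ (p3 ∨ ¬p1 ∨ ¬p3) ∧ (p3 ∨ ¬p1 ∨ ¬p4) ∧ (p4 ∨ ¬p2 ∨ ¬p3) ∧ (p4 ∨ ¬p2 ∨ ¬p4) ∧ (p4 ∨ ¬p1 ∨ ¬p3) ∧ (p4 ∨ ¬p1 ∨ ¬p4) ∧ p3   [distribute ∨ over ∧]
≡ (p4 ∨ ¬p2 ∨ ¬p3) ∧ (p4 ∨ ¬p1 ∨ ¬p3) ∧ p3   [simplify]

(p4 ∨ ¬p2 ∨ ¬p3) ∧ (p4 ∨ ¬p1 ∨ ¬p3) ∧ p3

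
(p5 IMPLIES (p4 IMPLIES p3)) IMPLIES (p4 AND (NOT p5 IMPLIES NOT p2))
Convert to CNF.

(p5 IMPLIES (p4 IMPLIES p3)) IMPLIES (p4 AND (NOT p5 IMPLIES NOT p2))
≡ NOT (p5 IMPLIES (p4 IMPLIES p3)) OR (p4 AND (NOT p5 IMPLIES NOT p2))   [eliminate IMPLIES]
≡ NOT (NOT p5 OR (p4 IMPLIES p3)) OR (p4 AND (NOT p5 IMPLIES NOT p2))   [eliminate IMPLIES]
≡ NOT (NOT p5 OR NOT p4 OR p3) OR (p4 AND (NOT p5 IMPLIES NOT p2))   [eliminate IMPLIES]
≡ NOT (NOT p5 OR NOT p4 OR p3) OR (p4 AND (NOT NOT p5 OR NOT p2))   [eliminate IMPLIES]
≡ (NOT NOT p5 AND NOT NOT p4 AND NOT p3) OR (p4 AND (NOT NOT p5 OR NOT p2))   [De Morgan]
≡ (p5 AND NOT NOT p4 AND NOT p3) OR (p4 AND (NOT NOT p5 OR NOT p2))   [double negation]
≡ (p5 AND p4 AND NOT p3) OR (p4 AND (NOT NOT p5 OR NOT p2))   [double negation]
≡ (p5 AND p4 AND NOT p3) OR (p4 AND (p5 OR NOT p2))   [double negation]
≡ (p5 OR p4) AND (p5 OR p5 OR NOT p2) AND (p4 OR p4) AND (p4 OR p5 OR NOT p2) AND (NOT p3 OR p4) AND (NOT p3 OR p5 OR NOT p2)   [distribute OR over AND]
≡ (p5 OR NOT p2) AND p4   [simplify]

(p5 OR NOT p2) AND p4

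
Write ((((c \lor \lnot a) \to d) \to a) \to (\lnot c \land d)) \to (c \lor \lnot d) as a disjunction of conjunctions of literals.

c \lor \lnot d

((((c \lor \lnot a) \to d) \to a) \to (\lnot c \land d)) \to (c \lor \lnot d)
≡ \lnot ((((c \lor \lnot a) \to d) \to a) \to (\lnot c \land d)) \lor c \lor \lnot d   [eliminate \to]
≡ \lnot (\lnot (((c \lor \lnot a) \to d) \to a) \lor (\lnot c \land d)) \lor c \lor \lnot d   [eliminate \to]
≡ \lnot (\lnot (\lnot ((c \lor \lnot a) \to d) \lor a) \lor (\lnot c \land d)) \lor c \lor \lnot d   [eliminate \to]
≡ \lnot (\lnot (\lnot (\lnot (c \lor \lnot a) \lor d) \lor a) \lor (\lnot c \land d)) \lor c \lor \lnot d   [eliminate \to]
≡ (\lnot \lnot (\lnot (\lnot (c \lor \lnot a) \lor d) \lor a) \land \lnot (\lnot c \land d)) \lor c \lor \lnot d   [De Morgan]
≡ ((\lnot (\lnot (c \lor \lnot a) \lor d) \lor a) \land \lnot (\lnot c \land d)) \lor c \lor \lnot d   [double negation]
≡ (((\lnot \lnot (c \lor \lnot a) \land \lnot d) \lor a) \land \lnot (\lnot c \land d)) \lor c \lor \lnot d   [De Morgan]
≡ ((((c \lor \lnot a) \land \lnot d) \lor a) \land \lnot (\lnot c \land d)) \lor c \lor \lnot d   [double negation]
≡ ((((c \lor \lnot a) \land \lnot d) \lor a) \land (\lnot \lnot c \lor \lnot d)) \lor c \lor \lnot d   [De Morgan]
≡ ((((c \lor \lnot a) \land \lnot d) \lor a) \land (c \lor \lnot d)) \lor c \lor \lnot d   [double negation]
≡ (c \land \lnot d \land c) \lor (c \land \lnot d \land \lnot d) \lor (\lnot a \land \lnot d \land c) \lor (\lnot a \land \lnot d \land \lnot d) \lor (a \land c) \lor (a \land \lnot d) \lor c \lor \lnot d   [distribute \land over \lor]
≡ c \lor \lnot d   [simplify]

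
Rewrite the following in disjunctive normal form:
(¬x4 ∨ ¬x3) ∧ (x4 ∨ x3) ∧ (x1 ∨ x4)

¬x4 ∧ x3 ∧ x1 ∨ ¬x3 ∧ x4

(¬x4 ∨ ¬x3) ∧ (x4 ∨ x3) ∧ (x1 ∨ x4)
⇔ ¬x4 ∧ x4 ∧ x1 ∨ ¬x4 ∧ x4 ∧ x4 ∨ ¬x4 ∧ x3 ∧ x1 ∨ ¬x4 ∧ x3 ∧ x4 ∨ ¬x3 ∧ x4 ∧ x1 ∨ ¬x3 ∧ x4 ∧ x4 ∨ ¬x3 ∧ x3 ∧ x1 ∨ ¬x3 ∧ x3 ∧ x4   [distribute ∧ over ∨]
⇔ ¬x4 ∧ x3 ∧ x1 ∨ ¬x3 ∧ x4   [simplify]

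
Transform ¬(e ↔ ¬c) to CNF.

(e ∨ ¬c) ∧ (c ∨ ¬e)

¬(e ↔ ¬c)
≡ ¬((e → ¬c) ∧ (¬c → e))
≡ ¬((¬e ∨ ¬c) ∧ (¬c → e))
≡ ¬((¬e ∨ ¬c) ∧ (¬¬c ∨ e))
≡ ¬(¬e ∨ ¬c) ∨ ¬(¬¬c ∨ e)
≡ (¬¬e ∧ ¬¬c) ∨ ¬(¬¬c ∨ e)
≡ (e ∧ ¬¬c) ∨ ¬(¬¬c ∨ e)
≡ (e ∧ c) ∨ ¬(¬¬c ∨ e)
≡ (e ∧ c) ∨ (¬¬¬c ∧ ¬e)
≡ (e ∧ c) ∨ (¬c ∧ ¬e)
≡ (e ∨ ¬c) ∧ (e ∨ ¬e) ∧ (c ∨ ¬c) ∧ (c ∨ ¬e)
≡ (e ∨ ¬c) ∧ (c ∨ ¬e)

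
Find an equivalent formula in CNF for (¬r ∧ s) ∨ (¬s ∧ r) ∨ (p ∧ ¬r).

(¬r ∧ s) ∨ (¬s ∧ r) ∨ (p ∧ ¬r)
≡ (¬r ∨ ¬s ∨ p) ∧ (¬r ∨ ¬s ∨ ¬r) ∧ (¬r ∨ r ∨ p) ∧ (¬r ∨ r ∨ ¬r) ∧ (s ∨ ¬s ∨ p) ∧ (s ∨ ¬s ∨ ¬r) ∧ (s ∨ r ∨ p) ∧ (s ∨ r ∨ ¬r)   [distribute ∨ over ∧]
≡ (¬r ∨ ¬s) ∧ (s ∨ r ∨ p)   [simplify]

(¬r ∨ ¬s) ∧ (s ∨ r ∨ p)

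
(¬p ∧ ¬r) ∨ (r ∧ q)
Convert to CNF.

(¬p ∨ r) ∧ (¬p ∨ q) ∧ (¬r ∨ q)

(¬p ∧ ¬r) ∨ (r ∧ q)
≡ (¬p ∨ r) ∧ (¬p ∨ q) ∧ (¬r ∨ r) ∧ (¬r ∨ q)   — distribute ∨ over ∧
≡ (¬p ∨ r) ∧ (¬p ∨ q) ∧ (¬r ∨ q)   — simplify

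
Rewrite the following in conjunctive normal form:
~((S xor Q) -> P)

(S | Q) & (~S | ~Q) & ~P

~((S xor Q) -> P)
= ~(~(S xor Q) | P)   [eliminate ->]
= ~(~((S | Q) & ~(S & Q)) | P)   [expand xor]
= ~~((S | Q) & ~(S & Q)) & ~P   [De Morgan]
= (S | Q) & ~(S & Q) & ~P   [double negation]
= (S | Q) & (~S | ~Q) & ~P   [De Morgan]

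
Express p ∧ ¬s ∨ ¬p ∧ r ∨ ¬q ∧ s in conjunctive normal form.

p ∧ ¬s ∨ ¬p ∧ r ∨ ¬q ∧ s
≡ (p ∨ ¬p ∨ ¬q) ∧ (p ∨ ¬p ∨ s) ∧ (p ∨ r ∨ ¬q) ∧ (p ∨ r ∨ s) ∧ (¬s ∨ ¬p ∨ ¬q) ∧ (¬s ∨ ¬p ∨ s) ∧ (¬s ∨ r ∨ ¬q) ∧ (¬s ∨ r ∨ s)
≡ (p ∨ r ∨ ¬q) ∧ (p ∨ r ∨ s) ∧ (¬s ∨ ¬p ∨ ¬q) ∧ (¬s ∨ r ∨ ¬q)

(p ∨ r ∨ ¬q) ∧ (p ∨ r ∨ s) ∧ (¬s ∨ ¬p ∨ ¬q) ∧ (¬s ∨ r ∨ ¬q)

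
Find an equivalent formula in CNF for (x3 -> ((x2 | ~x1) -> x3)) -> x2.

(x3 -> ((x2 | ~x1) -> x3)) -> x2
≡ ~(x3 -> ((x2 | ~x1) -> x3)) | x2   — eliminate ->
≡ ~(~x3 | ((x2 | ~x1) -> x3)) | x2   — eliminate ->
≡ ~(~x3 | ~(x2 | ~x1) | x3) | x2   — eliminate ->
≡ (~~x3 & ~~(x2 | ~x1) & ~x3) | x2   — De Morgan
≡ (x3 & ~~(x2 | ~x1) & ~x3) | x2   — double negation
≡ (x3 & (x2 | ~x1) & ~x3) | x2   — double negation
≡ (x3 | x2) & (x2 | ~x1 | x2) & (~x3 | x2)   — distribute | over &
≡ (x3 | x2) & (x2 | ~x1) & (~x3 | x2)   — simplify

(x3 | x2) & (x2 | ~x1) & (~x3 | x2)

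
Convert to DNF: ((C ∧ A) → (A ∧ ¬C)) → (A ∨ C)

((C ∧ A) → (A ∧ ¬C)) → (A ∨ C)
≡ ¬((C ∧ A) → (A ∧ ¬C)) ∨ A ∨ C
≡ ¬(¬(C ∧ A) ∨ (A ∧ ¬C)) ∨ A ∨ C
≡ (¬¬(C ∧ A) ∧ ¬(A ∧ ¬C)) ∨ A ∨ C
≡ (C ∧ A ∧ ¬(A ∧ ¬C)) ∨ A ∨ C
≡ (C ∧ A ∧ (¬A ∨ ¬¬C)) ∨ A ∨ C
≡ (C ∧ A ∧ (¬A ∨ C)) ∨ A ∨ C
≡ (C ∧ A ∧ ¬A) ∨ (C ∧ A ∧ C) ∨ A ∨ C
≡ A ∨ C

A ∨ C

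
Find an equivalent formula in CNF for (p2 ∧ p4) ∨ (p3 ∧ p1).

(p2 ∨ p3) ∧ (p2 ∨ p1) ∧ (p4 ∨ p3) ∧ (p4 ∨ p1)

(p2 ∧ p4) ∨ (p3 ∧ p1)
⇔ (p2 ∨ p3) ∧ (p2 ∨ p1) ∧ (p4 ∨ p3) ∧ (p4 ∨ p1)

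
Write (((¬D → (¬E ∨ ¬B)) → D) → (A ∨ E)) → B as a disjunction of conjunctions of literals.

(D ∧ ¬A ∧ ¬E) ∨ B

(((¬D → (¬E ∨ ¬B)) → D) → (A ∨ E)) → B
= ¬(((¬D → (¬E ∨ ¬B)) → D) → (A ∨ E)) ∨ B   [eliminate →]
= ¬(¬((¬D → (¬E ∨ ¬B)) → D) ∨ A ∨ E) ∨ B   [eliminate →]
= ¬(¬(¬(¬D → (¬E ∨ ¬B)) ∨ D) ∨ A ∨ E) ∨ B   [eliminate →]
= ¬(¬(¬(¬¬D ∨ ¬E ∨ ¬B) ∨ D) ∨ A ∨ E) ∨ B   [eliminate →]
= (¬¬(¬(¬¬D ∨ ¬E ∨ ¬B) ∨ D) ∧ ¬A ∧ ¬E) ∨ B   [De Morgan]
= ((¬(¬¬D ∨ ¬E ∨ ¬B) ∨ D) ∧ ¬A ∧ ¬E) ∨ B   [double negation]
= (((¬¬¬D ∧ ¬¬E ∧ ¬¬B) ∨ D) ∧ ¬A ∧ ¬E) ∨ B   [De Morgan]
= (((¬D ∧ ¬¬E ∧ ¬¬B) ∨ D) ∧ ¬A ∧ ¬E) ∨ B   [double negation]
= (((¬D ∧ E ∧ ¬¬B) ∨ D) ∧ ¬A ∧ ¬E) ∨ B   [double negation]
= (((¬D ∧ E ∧ B) ∨ D) ∧ ¬A ∧ ¬E) ∨ B   [double negation]
= (¬D ∧ E ∧ B ∧ ¬A ∧ ¬E) ∨ (D ∧ ¬A ∧ ¬E) ∨ B   [distribute ∧ over ∨]
= (D ∧ ¬A ∧ ¬E) ∨ B   [simplify]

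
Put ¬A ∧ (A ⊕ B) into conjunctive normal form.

¬A ∧ (A ⊕ B)
⇔ ¬A ∧ (A ∨ B) ∧ ¬(A ∧ B)   — expand ⊕
⇔ ¬A ∧ (A ∨ B) ∧ (¬A ∨ ¬B)   — De Morgan
⇔ ¬A ∧ (A ∨ B)   — simplify

¬A ∧ (A ∨ B)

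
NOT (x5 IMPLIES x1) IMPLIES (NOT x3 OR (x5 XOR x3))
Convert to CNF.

NOT (x5 IMPLIES x1) IMPLIES (NOT x3 OR (x5 XOR x3))
= NOT NOT (x5 IMPLIES x1) OR NOT x3 OR (x5 XOR x3)
= NOT NOT (NOT x5 OR x1) OR NOT x3 OR (x5 XOR x3)
= NOT NOT (NOT x5 OR x1) OR NOT x3 OR ((x5 OR x3) AND NOT (x5 AND x3))
= NOT x5 OR x1 OR NOT x3 OR ((x5 OR x3) AND NOT (x5 AND x3))
= NOT x5 OR x1 OR NOT x3 OR ((x5 OR x3) AND (NOT x5 OR NOT x3))
= (NOT x5 OR x1 OR NOT x3 OR x5 OR x3) AND (NOT x5 OR x1 OR NOT x3 OR NOT x5 OR NOT x3)
= NOT x5 OR x1 OR NOT x3

NOT x5 OR x1 OR NOT x3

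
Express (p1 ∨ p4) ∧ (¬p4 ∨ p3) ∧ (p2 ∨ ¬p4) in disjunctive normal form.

(p1 ∧ ¬p4) ∨ (p1 ∧ p3 ∧ p2) ∨ (p4 ∧ p3 ∧ p2)

(p1 ∨ p4) ∧ (¬p4 ∨ p3) ∧ (p2 ∨ ¬p4)
≡ (p1 ∧ ¬p4 ∧ p2) ∨ (p1 ∧ ¬p4 ∧ ¬p4) ∨ (p1 ∧ p3 ∧ p2) ∨ (p1 ∧ p3 ∧ ¬p4) ∨ (p4 ∧ ¬p4 ∧ p2) ∨ (p4 ∧ ¬p4 ∧ ¬p4) ∨ (p4 ∧ p3 ∧ p2) ∨ (p4 ∧ p3 ∧ ¬p4)   [distribute ∧ over ∨]
≡ (p1 ∧ ¬p4) ∨ (p1 ∧ p3 ∧ p2) ∨ (p4 ∧ p3 ∧ p2)   [simplify]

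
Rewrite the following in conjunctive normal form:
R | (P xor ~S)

(R | P | ~S) & (R | ~P | S)

R | (P xor ~S)
= R | ((P | ~S) & ~(P & ~S))   (expand xor)
= R | ((P | ~S) & (~P | ~~S))   (De Morgan)
= R | ((P | ~S) & (~P | S))   (double negation)
= (R | P | ~S) & (R | ~P | S)   (distribute | over &)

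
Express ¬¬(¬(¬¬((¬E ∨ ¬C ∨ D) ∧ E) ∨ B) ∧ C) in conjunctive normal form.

¬¬(¬(¬¬((¬E ∨ ¬C ∨ D) ∧ E) ∨ B) ∧ C)
= ¬(¬¬((¬E ∨ ¬C ∨ D) ∧ E) ∨ B) ∧ C   [double negation]
= ¬¬¬((¬E ∨ ¬C ∨ D) ∧ E) ∧ ¬B ∧ C   [De Morgan]
= ¬((¬E ∨ ¬C ∨ D) ∧ E) ∧ ¬B ∧ C   [double negation]
= (¬(¬E ∨ ¬C ∨ D) ∨ ¬E) ∧ ¬B ∧ C   [De Morgan]
= ((¬¬E ∧ ¬¬C ∧ ¬D) ∨ ¬E) ∧ ¬B ∧ C   [De Morgan]
= ((E ∧ ¬¬C ∧ ¬D) ∨ ¬E) ∧ ¬B ∧ C   [double negation]
= ((E ∧ C ∧ ¬D) ∨ ¬E) ∧ ¬B ∧ C   [double negation]
= (E ∨ ¬E) ∧ (C ∨ ¬E) ∧ (¬D ∨ ¬E) ∧ ¬B ∧ C   [distribute ∨ over ∧]
= (¬D ∨ ¬E) ∧ ¬B ∧ C   [simplify]

(¬D ∨ ¬E) ∧ ¬B ∧ C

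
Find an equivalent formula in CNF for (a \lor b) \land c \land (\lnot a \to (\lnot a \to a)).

(a \lor b) \land c \land (\lnot a \to (\lnot a \to a))
= (a \lor b) \land c \land (\lnot \lnot a \lor (\lnot a \to a))   — eliminate \to
= (a \lor b) \land c \land (\lnot \lnot a \lor \lnot \lnot a \lor a)   — eliminate \to
= (a \lor b) \land c \land (a \lor \lnot \lnot a \lor a)   — double negation
= (a \lor b) \land c \land (a \lor a \lor a)   — double negation
= c \land a   — simplify

c \land a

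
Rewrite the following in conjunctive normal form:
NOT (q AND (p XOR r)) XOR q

(p OR r OR NOT q) AND (NOT p OR NOT r OR NOT q)

NOT (q AND (p XOR r)) XOR q
= (NOT (q AND (p XOR r)) OR q) AND NOT (NOT (q AND (p XOR r)) AND q)   [expand XOR]
= (NOT (q AND (p OR r) AND NOT (p AND r)) OR q) AND NOT (NOT (q AND (p XOR r)) AND q)   [expand XOR]
= (NOT (q AND (p OR r) AND NOT (p AND r)) OR q) AND NOT (NOT (q AND (p OR r) AND NOT (p AND r)) AND q)   [expand XOR]
= (NOT q OR NOT (p OR r) OR NOT NOT (p AND r) OR q) AND NOT (NOT (q AND (p OR r) AND NOT (p AND r)) AND q)   [De Morgan]
= (NOT q OR (NOT p AND NOT r) OR NOT NOT (p AND r) OR q) AND NOT (NOT (q AND (p OR r) AND NOT (p AND r)) AND q)   [De Morgan]
= (NOT q OR (NOT p AND NOT r) OR (p AND r) OR q) AND NOT (NOT (q AND (p OR r) AND NOT (p AND r)) AND q)   [double negation]
= (NOT q OR (NOT p AND NOT r) OR (p AND r) OR q) AND (NOT NOT (q AND (p OR r) AND NOT (p AND r)) OR NOT q)   [De Morgan]
= (NOT q OR (NOT p AND NOT r) OR (p AND r) OR q) AND ((q AND (p OR r) AND NOT (p AND r)) OR NOT q)   [double negation]
= (NOT q OR (NOT p AND NOT r) OR (p AND r) OR q) AND ((q AND (p OR r) AND (NOT p OR NOT r)) OR NOT q)   [De Morgan]
= (NOT q OR NOT p OR p OR q) AND (NOT q OR NOT p OR r OR q) AND (NOT q OR NOT r OR p OR q) AND (NOT q OR NOT r OR r OR q) AND (q OR NOT q) AND (p OR r OR NOT q) AND (NOT p OR NOT r OR NOT q)   [distribute OR over AND]
= (p OR r OR NOT q) AND (NOT p OR NOT r OR NOT q)   [simplify]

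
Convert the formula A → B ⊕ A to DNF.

A → B ⊕ A
= ¬A ∨ (B ⊕ A)   — eliminate →
= ¬A ∨ B ∧ ¬A ∨ ¬B ∧ A   — expand ⊕
= ¬A ∨ ¬B ∧ A   — simplify

¬A ∨ ¬B ∧ A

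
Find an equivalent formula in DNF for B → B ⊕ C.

¬B ∨ B ∧ ¬C

B → B ⊕ C
≡ ¬B ∨ (B ⊕ C)   [eliminate →]
≡ ¬B ∨ B ∧ ¬C ∨ ¬B ∧ C   [expand ⊕]
≡ ¬B ∨ B ∧ ¬C   [simplify]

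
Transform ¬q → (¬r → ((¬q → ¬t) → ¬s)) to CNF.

¬q → (¬r → ((¬q → ¬t) → ¬s))
= ¬¬q ∨ (¬r → ((¬q → ¬t) → ¬s))   [eliminate →]
= ¬¬q ∨ ¬¬r ∨ ((¬q → ¬t) → ¬s)   [eliminate →]
= ¬¬q ∨ ¬¬r ∨ ¬(¬q → ¬t) ∨ ¬s   [eliminate →]
= ¬¬q ∨ ¬¬r ∨ ¬(¬¬q ∨ ¬t) ∨ ¬s   [eliminate →]
= q ∨ ¬¬r ∨ ¬(¬¬q ∨ ¬t) ∨ ¬s   [double negation]
= q ∨ r ∨ ¬(¬¬q ∨ ¬t) ∨ ¬s   [double negation]
= q ∨ r ∨ (¬¬¬q ∧ ¬¬t) ∨ ¬s   [De Morgan]
= q ∨ r ∨ (¬q ∧ ¬¬t) ∨ ¬s   [double negation]
= q ∨ r ∨ (¬q ∧ t) ∨ ¬s   [double negation]
= (q ∨ r ∨ ¬q ∨ ¬s) ∧ (q ∨ r ∨ t ∨ ¬s)   [distribute ∨ over ∧]
= q ∨ r ∨ t ∨ ¬s   [simplify]

q ∨ r ∨ t ∨ ¬s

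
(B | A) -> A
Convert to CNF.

~B | A

(B | A) -> A
= ~(B | A) | A   [eliminate ->]
= (~B & ~A) | A   [De Morgan]
= (~B | A) & (~A | A)   [distribute | over &]
= ~B | A   [simplify]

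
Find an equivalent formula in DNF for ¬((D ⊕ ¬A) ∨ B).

¬D ∧ A ∧ ¬B ∨ ¬A ∧ D ∧ ¬B

¬((D ⊕ ¬A) ∨ B)
⇔ ¬(D ∧ ¬¬A ∨ ¬D ∧ ¬A ∨ B)   [expand ⊕]
⇔ ¬(D ∧ ¬¬A) ∧ ¬(¬D ∧ ¬A) ∧ ¬B   [De Morgan]
⇔ (¬D ∨ ¬¬¬A) ∧ ¬(¬D ∧ ¬A) ∧ ¬B   [De Morgan]
⇔ (¬D ∨ ¬A) ∧ ¬(¬D ∧ ¬A) ∧ ¬B   [double negation]
⇔ (¬D ∨ ¬A) ∧ (¬¬D ∨ ¬¬A) ∧ ¬B   [De Morgan]
⇔ (¬D ∨ ¬A) ∧ (D ∨ ¬¬A) ∧ ¬B   [double negation]
⇔ (¬D ∨ ¬A) ∧ (D ∨ A) ∧ ¬B   [double negation]
⇔ ¬D ∧ D ∧ ¬B ∨ ¬D ∧ A ∧ ¬B ∨ ¬A ∧ D ∧ ¬B ∨ ¬A ∧ A ∧ ¬B   [distribute ∧ over ∨]
⇔ ¬D ∧ A ∧ ¬B ∨ ¬A ∧ D ∧ ¬B   [simplify]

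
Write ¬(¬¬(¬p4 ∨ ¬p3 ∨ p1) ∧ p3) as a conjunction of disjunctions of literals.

¬(¬¬(¬p4 ∨ ¬p3 ∨ p1) ∧ p3)
≡ ¬¬¬(¬p4 ∨ ¬p3 ∨ p1) ∨ ¬p3   [De Morgan]
≡ ¬(¬p4 ∨ ¬p3 ∨ p1) ∨ ¬p3   [double negation]
≡ ¬¬p4 ∧ ¬¬p3 ∧ ¬p1 ∨ ¬p3   [De Morgan]
≡ p4 ∧ ¬¬p3 ∧ ¬p1 ∨ ¬p3   [double negation]
≡ p4 ∧ p3 ∧ ¬p1 ∨ ¬p3   [double negation]
≡ (p4 ∨ ¬p3) ∧ (p3 ∨ ¬p3) ∧ (¬p1 ∨ ¬p3)   [distribute ∨ over ∧]
≡ (p4 ∨ ¬p3) ∧ (¬p1 ∨ ¬p3)   [simplify]

(p4 ∨ ¬p3) ∧ (¬p1 ∨ ¬p3)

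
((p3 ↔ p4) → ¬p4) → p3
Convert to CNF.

((p3 ↔ p4) → ¬p4) → p3
= ¬((p3 ↔ p4) → ¬p4) ∨ p3
= ¬(¬(p3 ↔ p4) ∨ ¬p4) ∨ p3
= ¬(¬((p3 → p4) ∧ (p4 → p3)) ∨ ¬p4) ∨ p3
= ¬(¬((¬p3 ∨ p4) ∧ (p4 → p3)) ∨ ¬p4) ∨ p3
= ¬(¬((¬p3 ∨ p4) ∧ (¬p4 ∨ p3)) ∨ ¬p4) ∨ p3
= ¬¬((¬p3 ∨ p4) ∧ (¬p4 ∨ p3)) ∧ ¬¬p4 ∨ p3
= (¬p3 ∨ p4) ∧ (¬p4 ∨ p3) ∧ ¬¬p4 ∨ p3
= (¬p3 ∨ p4) ∧ (¬p4 ∨ p3) ∧ p4 ∨ p3
= (¬p3 ∨ p4 ∨ p3) ∧ (¬p4 ∨ p3 ∨ p3) ∧ (p4 ∨ p3)
= (¬p4 ∨ p3) ∧ (p4 ∨ p3)

(¬p4 ∨ p3) ∧ (p4 ∨ p3)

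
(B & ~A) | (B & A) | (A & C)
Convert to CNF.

(B & ~A) | (B & A) | (A & C)
⇔ (B | B | A) & (B | B | C) & (B | A | A) & (B | A | C) & (~A | B | A) & (~A | B | C) & (~A | A | A) & (~A | A | C)   [distribute | over &]
⇔ (B | A) & (B | C)   [simplify]

(B | A) & (B | C)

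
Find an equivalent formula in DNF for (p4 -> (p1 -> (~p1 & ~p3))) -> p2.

(p4 & p1) | p2

(p4 -> (p1 -> (~p1 & ~p3))) -> p2
⇔ ~(p4 -> (p1 -> (~p1 & ~p3))) | p2
⇔ ~(~p4 | (p1 -> (~p1 & ~p3))) | p2
⇔ ~(~p4 | ~p1 | (~p1 & ~p3)) | p2
⇔ (~~p4 & ~~p1 & ~(~p1 & ~p3)) | p2
⇔ (p4 & ~~p1 & ~(~p1 & ~p3)) | p2
⇔ (p4 & p1 & ~(~p1 & ~p3)) | p2
⇔ (p4 & p1 & (~~p1 | ~~p3)) | p2
⇔ (p4 & p1 & (p1 | ~~p3)) | p2
⇔ (p4 & p1 & (p1 | p3)) | p2
⇔ (p4 & p1 & p1) | (p4 & p1 & p3) | p2
⇔ (p4 & p1) | p2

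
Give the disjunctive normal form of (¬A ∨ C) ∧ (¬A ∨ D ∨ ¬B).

¬A ∨ (C ∧ D) ∨ (C ∧ ¬B)

(¬A ∨ C) ∧ (¬A ∨ D ∨ ¬B)
= (¬A ∧ ¬A) ∨ (¬A ∧ D) ∨ (¬A ∧ ¬B) ∨ (C ∧ ¬A) ∨ (C ∧ D) ∨ (C ∧ ¬B)   (distribute ∧ over ∨)
= ¬A ∨ (C ∧ D) ∨ (C ∧ ¬B)   (simplify)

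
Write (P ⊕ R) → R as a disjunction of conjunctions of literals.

(P ⊕ R) → R
⇔ ¬(P ⊕ R) ∨ R   [eliminate →]
⇔ ¬((P ∧ ¬R) ∨ (¬P ∧ R)) ∨ R   [expand ⊕]
⇔ (¬(P ∧ ¬R) ∧ ¬(¬P ∧ R)) ∨ R   [De Morgan]
⇔ ((¬P ∨ ¬¬R) ∧ ¬(¬P ∧ R)) ∨ R   [De Morgan]
⇔ ((¬P ∨ R) ∧ ¬(¬P ∧ R)) ∨ R   [double negation]
⇔ ((¬P ∨ R) ∧ (¬¬P ∨ ¬R)) ∨ R   [De Morgan]
⇔ ((¬P ∨ R) ∧ (P ∨ ¬R)) ∨ R   [double negation]
⇔ (¬P ∧ P) ∨ (¬P ∧ ¬R) ∨ (R ∧ P) ∨ (R ∧ ¬R) ∨ R   [distribute ∧ over ∨]
⇔ (¬P ∧ ¬R) ∨ R   [simplify]

(¬P ∧ ¬R) ∨ R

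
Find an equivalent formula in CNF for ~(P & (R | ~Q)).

~(P & (R | ~Q))
≡ ~P | ~(R | ~Q)   (De Morgan)
≡ ~P | (~R & ~~Q)   (De Morgan)
≡ ~P | (~R & Q)   (double negation)
≡ (~P | ~R) & (~P | Q)   (distribute | over &)

(~P | ~R) & (~P | Q)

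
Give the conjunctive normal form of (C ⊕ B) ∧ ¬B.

(C ∨ B) ∧ ¬B

(C ⊕ B) ∧ ¬B
= (C ∨ B) ∧ ¬(C ∧ B) ∧ ¬B
= (C ∨ B) ∧ (¬C ∨ ¬B) ∧ ¬B
= (C ∨ B) ∧ ¬B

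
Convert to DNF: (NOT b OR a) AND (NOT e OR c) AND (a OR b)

(a AND NOT e) OR (a AND c)

(NOT b OR a) AND (NOT e OR c) AND (a OR b)
= (NOT b AND NOT e AND a) OR (NOT b AND NOT e AND b) OR (NOT b AND c AND a) OR (NOT b AND c AND b) OR (a AND NOT e AND a) OR (a AND NOT e AND b) OR (a AND c AND a) OR (a AND c AND b)   — distribute AND over OR
= (a AND NOT e) OR (a AND c)   — simplify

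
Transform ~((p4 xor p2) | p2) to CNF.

(~p4 | p2) & ~p2

~((p4 xor p2) | p2)
≡ ~(((p4 | p2) & ~(p4 & p2)) | p2)   (expand xor)
≡ ~((p4 | p2) & ~(p4 & p2)) & ~p2   (De Morgan)
≡ (~(p4 | p2) | ~~(p4 & p2)) & ~p2   (De Morgan)
≡ ((~p4 & ~p2) | ~~(p4 & p2)) & ~p2   (De Morgan)
≡ ((~p4 & ~p2) | (p4 & p2)) & ~p2   (double negation)
≡ (~p4 | p4) & (~p4 | p2) & (~p2 | p4) & (~p2 | p2) & ~p2   (distribute | over &)
≡ (~p4 | p2) & ~p2   (simplify)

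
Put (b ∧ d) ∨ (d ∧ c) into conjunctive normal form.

(b ∧ d) ∨ (d ∧ c)
⇔ (b ∨ d) ∧ (b ∨ c) ∧ (d ∨ d) ∧ (d ∨ c)   (distribute ∨ over ∧)
⇔ (b ∨ c) ∧ d   (simplify)

(b ∨ c) ∧ d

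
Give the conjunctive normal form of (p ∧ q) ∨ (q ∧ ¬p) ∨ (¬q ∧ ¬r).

q ∨ ¬r

(p ∧ q) ∨ (q ∧ ¬p) ∨ (¬q ∧ ¬r)
= (p ∨ q ∨ ¬q) ∧ (p ∨ q ∨ ¬r) ∧ (p ∨ ¬p ∨ ¬q) ∧ (p ∨ ¬p ∨ ¬r) ∧ (q ∨ q ∨ ¬q) ∧ (q ∨ q ∨ ¬r) ∧ (q ∨ ¬p ∨ ¬q) ∧ (q ∨ ¬p ∨ ¬r)   [distribute ∨ over ∧]
= q ∨ ¬r   [simplify]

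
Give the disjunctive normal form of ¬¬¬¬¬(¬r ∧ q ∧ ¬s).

¬¬¬¬¬(¬r ∧ q ∧ ¬s)
≡ ¬¬¬(¬r ∧ q ∧ ¬s)   [double negation]
≡ ¬(¬r ∧ q ∧ ¬s)   [double negation]
≡ ¬¬r ∨ ¬q ∨ ¬¬s   [De Morgan]
≡ r ∨ ¬q ∨ ¬¬s   [double negation]
≡ r ∨ ¬q ∨ s   [double negation]

r ∨ ¬q ∨ s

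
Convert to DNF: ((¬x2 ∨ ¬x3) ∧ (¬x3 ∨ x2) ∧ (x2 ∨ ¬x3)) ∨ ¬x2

¬x3 ∨ ¬x2

((¬x2 ∨ ¬x3) ∧ (¬x3 ∨ x2) ∧ (x2 ∨ ¬x3)) ∨ ¬x2
⇔ (¬x2 ∧ ¬x3 ∧ x2) ∨ (¬x2 ∧ ¬x3 ∧ ¬x3) ∨ (¬x2 ∧ x2 ∧ x2) ∨ (¬x2 ∧ x2 ∧ ¬x3) ∨ (¬x3 ∧ ¬x3 ∧ x2) ∨ (¬x3 ∧ ¬x3 ∧ ¬x3) ∨ (¬x3 ∧ x2 ∧ x2) ∨ (¬x3 ∧ x2 ∧ ¬x3) ∨ ¬x2   [distribute ∧ over ∨]
⇔ ¬x3 ∨ ¬x2   [simplify]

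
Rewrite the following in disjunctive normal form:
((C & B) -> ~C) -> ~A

((C & B) -> ~C) -> ~A
≡ ~((C & B) -> ~C) | ~A   — eliminate ->
≡ ~(~(C & B) | ~C) | ~A   — eliminate ->
≡ (~~(C & B) & ~~C) | ~A   — De Morgan
≡ (C & B & ~~C) | ~A   — double negation
≡ (C & B & C) | ~A   — double negation
≡ (C & B) | ~A   — simplify

(C & B) | ~A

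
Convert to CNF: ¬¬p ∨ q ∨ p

p ∨ q

¬¬p ∨ q ∨ p
≡ p ∨ q ∨ p   (double negation)
≡ p ∨ q   (simplify)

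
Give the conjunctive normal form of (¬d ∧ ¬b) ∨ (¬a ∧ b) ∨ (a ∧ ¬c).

(¬d ∨ ¬a ∨ ¬c) ∧ (¬d ∨ b ∨ a) ∧ (¬d ∨ b ∨ ¬c) ∧ (¬b ∨ ¬a ∨ ¬c)

(¬d ∧ ¬b) ∨ (¬a ∧ b) ∨ (a ∧ ¬c)
= (¬d ∨ ¬a ∨ a) ∧ (¬d ∨ ¬a ∨ ¬c) ∧ (¬d ∨ b ∨ a) ∧ (¬d ∨ b ∨ ¬c) ∧ (¬b ∨ ¬a ∨ a) ∧ (¬b ∨ ¬a ∨ ¬c) ∧ (¬b ∨ b ∨ a) ∧ (¬b ∨ b ∨ ¬c)
= (¬d ∨ ¬a ∨ ¬c) ∧ (¬d ∨ b ∨ a) ∧ (¬d ∨ b ∨ ¬c) ∧ (¬b ∨ ¬a ∨ ¬c)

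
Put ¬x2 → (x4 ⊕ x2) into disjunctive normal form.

x2 ∨ (x4 ∧ ¬x2)

¬x2 → (x4 ⊕ x2)
≡ ¬¬x2 ∨ (x4 ⊕ x2)   [eliminate →]
≡ ¬¬x2 ∨ (x4 ∧ ¬x2) ∨ (¬x4 ∧ x2)   [expand ⊕]
≡ x2 ∨ (x4 ∧ ¬x2) ∨ (¬x4 ∧ x2)   [double negation]
≡ x2 ∨ (x4 ∧ ¬x2)   [simplify]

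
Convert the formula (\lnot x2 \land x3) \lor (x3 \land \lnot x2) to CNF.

(\lnot x2 \land x3) \lor (x3 \land \lnot x2)
≡ (\lnot x2 \lor x3) \land (\lnot x2 \lor \lnot x2) \land (x3 \lor x3) \land (x3 \lor \lnot x2)   [distribute \lor over \land]
≡ \lnot x2 \land x3   [simplify]

\lnot x2 \land x3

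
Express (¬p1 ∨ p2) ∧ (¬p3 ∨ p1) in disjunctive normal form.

(¬p1 ∨ p2) ∧ (¬p3 ∨ p1)
≡ (¬p1 ∧ ¬p3) ∨ (¬p1 ∧ p1) ∨ (p2 ∧ ¬p3) ∨ (p2 ∧ p1)   (distribute ∧ over ∨)
≡ (¬p1 ∧ ¬p3) ∨ (p2 ∧ ¬p3) ∨ (p2 ∧ p1)   (simplify)

(¬p1 ∧ ¬p3) ∨ (p2 ∧ ¬p3) ∨ (p2 ∧ p1)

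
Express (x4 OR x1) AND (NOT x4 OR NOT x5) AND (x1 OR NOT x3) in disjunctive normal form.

(x4 AND NOT x5 AND NOT x3) OR (x1 AND NOT x4) OR (x1 AND NOT x5)

(x4 OR x1) AND (NOT x4 OR NOT x5) AND (x1 OR NOT x3)
≡ (x4 AND NOT x4 AND x1) OR (x4 AND NOT x4 AND NOT x3) OR (x4 AND NOT x5 AND x1) OR (x4 AND NOT x5 AND NOT x3) OR (x1 AND NOT x4 AND x1) OR (x1 AND NOT x4 AND NOT x3) OR (x1 AND NOT x5 AND x1) OR (x1 AND NOT x5 AND NOT x3)   [distribute AND over OR]
≡ (x4 AND NOT x5 AND NOT x3) OR (x1 AND NOT x4) OR (x1 AND NOT x5)   [simplify]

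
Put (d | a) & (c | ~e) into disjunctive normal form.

(d | a) & (c | ~e)
≡ (d & c) | (d & ~e) | (a & c) | (a & ~e)   [distribute & over |]

(d & c) | (d & ~e) | (a & c) | (a & ~e)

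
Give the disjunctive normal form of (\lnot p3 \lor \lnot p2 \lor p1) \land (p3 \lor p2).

(\lnot p3 \lor \lnot p2 \lor p1) \land (p3 \lor p2)
≡ (\lnot p3 \land p3) \lor (\lnot p3 \land p2) \lor (\lnot p2 \land p3) \lor (\lnot p2 \land p2) \lor (p1 \land p3) \lor (p1 \land p2)   — distribute \land over \lor
≡ (\lnot p3 \land p2) \lor (\lnot p2 \land p3) \lor (p1 \land p3) \lor (p1 \land p2)   — simplify

(\lnot p3 \land p2) \lor (\lnot p2 \land p3) \lor (p1 \land p3) \lor (p1 \land p2)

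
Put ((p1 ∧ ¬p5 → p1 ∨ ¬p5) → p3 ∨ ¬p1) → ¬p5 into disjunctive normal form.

p1 ∧ ¬p3 ∨ ¬p5

((p1 ∧ ¬p5 → p1 ∨ ¬p5) → p3 ∨ ¬p1) → ¬p5
≡ ¬((p1 ∧ ¬p5 → p1 ∨ ¬p5) → p3 ∨ ¬p1) ∨ ¬p5   — eliminate →
≡ ¬(¬(p1 ∧ ¬p5 → p1 ∨ ¬p5) ∨ p3 ∨ ¬p1) ∨ ¬p5   — eliminate →
≡ ¬(¬(¬(p1 ∧ ¬p5) ∨ p1 ∨ ¬p5) ∨ p3 ∨ ¬p1) ∨ ¬p5   — eliminate →
≡ ¬¬(¬(p1 ∧ ¬p5) ∨ p1 ∨ ¬p5) ∧ ¬p3 ∧ ¬¬p1 ∨ ¬p5   — De Morgan
≡ (¬(p1 ∧ ¬p5) ∨ p1 ∨ ¬p5) ∧ ¬p3 ∧ ¬¬p1 ∨ ¬p5   — double negation
≡ (¬p1 ∨ ¬¬p5 ∨ p1 ∨ ¬p5) ∧ ¬p3 ∧ ¬¬p1 ∨ ¬p5   — De Morgan
≡ (¬p1 ∨ p5 ∨ p1 ∨ ¬p5) ∧ ¬p3 ∧ ¬¬p1 ∨ ¬p5   — double negation
≡ (¬p1 ∨ p5 ∨ p1 ∨ ¬p5) ∧ ¬p3 ∧ p1 ∨ ¬p5   — double negation
≡ ¬p1 ∧ ¬p3 ∧ p1 ∨ p5 ∧ ¬p3 ∧ p1 ∨ p1 ∧ ¬p3 ∧ p1 ∨ ¬p5 ∧ ¬p3 ∧ p1 ∨ ¬p5   — distribute ∧ over ∨
≡ p1 ∧ ¬p3 ∨ ¬p5   — simplify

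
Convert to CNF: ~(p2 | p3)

~p2 & ~p3

~(p2 | p3)
≡ ~p2 & ~p3   (De Morgan)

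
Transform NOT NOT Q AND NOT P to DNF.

NOT NOT Q AND NOT P
≡ Q AND NOT P   [double negation]

Q AND NOT P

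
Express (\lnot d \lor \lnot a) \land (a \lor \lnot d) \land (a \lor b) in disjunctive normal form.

(\lnot d \land a) \lor (\lnot d \land b)

(\lnot d \lor \lnot a) \land (a \lor \lnot d) \land (a \lor b)
= (\lnot d \land a \land a) \lor (\lnot d \land a \land b) \lor (\lnot d \land \lnot d \land a) \lor (\lnot d \land \lnot d \land b) \lor (\lnot a \land a \land a) \lor (\lnot a \land a \land b) \lor (\lnot a \land \lnot d \land a) \lor (\lnot a \land \lnot d \land b)   — distribute \land over \lor
= (\lnot d \land a) \lor (\lnot d \land b)   — simplify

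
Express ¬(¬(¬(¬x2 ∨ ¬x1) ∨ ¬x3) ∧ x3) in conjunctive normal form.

(x2 ∨ ¬x3) ∧ (x1 ∨ ¬x3)

¬(¬(¬(¬x2 ∨ ¬x1) ∨ ¬x3) ∧ x3)
⇔ ¬¬(¬(¬x2 ∨ ¬x1) ∨ ¬x3) ∨ ¬x3   [De Morgan]
⇔ ¬(¬x2 ∨ ¬x1) ∨ ¬x3 ∨ ¬x3   [double negation]
⇔ (¬¬x2 ∧ ¬¬x1) ∨ ¬x3 ∨ ¬x3   [De Morgan]
⇔ (x2 ∧ ¬¬x1) ∨ ¬x3 ∨ ¬x3   [double negation]
⇔ (x2 ∧ x1) ∨ ¬x3 ∨ ¬x3   [double negation]
⇔ (x2 ∨ ¬x3 ∨ ¬x3) ∧ (x1 ∨ ¬x3 ∨ ¬x3)   [distribute ∨ over ∧]
⇔ (x2 ∨ ¬x3) ∧ (x1 ∨ ¬x3)   [simplify]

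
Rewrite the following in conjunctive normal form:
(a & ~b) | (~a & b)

(a & ~b) | (~a & b)
= (a | ~a) & (a | b) & (~b | ~a) & (~b | b)   [distribute | over &]
= (a | b) & (~b | ~a)   [simplify]

(a | b) & (~b | ~a)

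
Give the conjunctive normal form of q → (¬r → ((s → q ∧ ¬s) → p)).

q → (¬r → ((s → q ∧ ¬s) → p))
= ¬q ∨ (¬r → ((s → q ∧ ¬s) → p))
= ¬q ∨ ¬¬r ∨ ((s → q ∧ ¬s) → p)
= ¬q ∨ ¬¬r ∨ ¬(s → q ∧ ¬s) ∨ p
= ¬q ∨ ¬¬r ∨ ¬(¬s ∨ q ∧ ¬s) ∨ p
= ¬q ∨ r ∨ ¬(¬s ∨ q ∧ ¬s) ∨ p
= ¬q ∨ r ∨ ¬¬s ∧ ¬(q ∧ ¬s) ∨ p
= ¬q ∨ r ∨ s ∧ ¬(q ∧ ¬s) ∨ p
= ¬q ∨ r ∨ s ∧ (¬q ∨ ¬¬s) ∨ p
= ¬q ∨ r ∨ s ∧ (¬q ∨ s) ∨ p
= (¬q ∨ r ∨ s ∨ p) ∧ (¬q ∨ r ∨ ¬q ∨ s ∨ p)
= ¬q ∨ r ∨ s ∨ p

¬q ∨ r ∨ s ∨ p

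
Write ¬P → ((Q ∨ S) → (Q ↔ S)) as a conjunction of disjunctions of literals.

¬P → ((Q ∨ S) → (Q ↔ S))
= ¬¬P ∨ ((Q ∨ S) → (Q ↔ S))   [eliminate →]
= ¬¬P ∨ ¬(Q ∨ S) ∨ (Q ↔ S)   [eliminate →]
= ¬¬P ∨ ¬(Q ∨ S) ∨ ((Q → S) ∧ (S → Q))   [eliminate ↔]
= ¬¬P ∨ ¬(Q ∨ S) ∨ ((¬Q ∨ S) ∧ (S → Q))   [eliminate →]
= ¬¬P ∨ ¬(Q ∨ S) ∨ ((¬Q ∨ S) ∧ (¬S ∨ Q))   [eliminate →]
= P ∨ ¬(Q ∨ S) ∨ ((¬Q ∨ S) ∧ (¬S ∨ Q))   [double negation]
= P ∨ (¬Q ∧ ¬S) ∨ ((¬Q ∨ S) ∧ (¬S ∨ Q))   [De Morgan]
= (P ∨ ¬Q ∨ ¬Q ∨ S) ∧ (P ∨ ¬Q ∨ ¬S ∨ Q) ∧ (P ∨ ¬S ∨ ¬Q ∨ S) ∧ (P ∨ ¬S ∨ ¬S ∨ Q)   [distribute ∨ over ∧]
= (P ∨ ¬Q ∨ S) ∧ (P ∨ ¬S ∨ Q)   [simplify]

(P ∨ ¬Q ∨ S) ∧ (P ∨ ¬S ∨ Q)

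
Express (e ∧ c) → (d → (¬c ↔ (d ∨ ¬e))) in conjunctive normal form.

¬e ∨ ¬c ∨ ¬d

(e ∧ c) → (d → (¬c ↔ (d ∨ ¬e)))
= ¬(e ∧ c) ∨ (d → (¬c ↔ (d ∨ ¬e)))   [eliminate →]
= ¬(e ∧ c) ∨ ¬d ∨ (¬c ↔ (d ∨ ¬e))   [eliminate →]
= ¬(e ∧ c) ∨ ¬d ∨ ((¬c → (d ∨ ¬e)) ∧ ((d ∨ ¬e) → ¬c))   [eliminate ↔]
= ¬(e ∧ c) ∨ ¬d ∨ ((¬¬c ∨ d ∨ ¬e) ∧ ((d ∨ ¬e) → ¬c))   [eliminate →]
= ¬(e ∧ c) ∨ ¬d ∨ ((¬¬c ∨ d ∨ ¬e) ∧ (¬(d ∨ ¬e) ∨ ¬c))   [eliminate →]
= ¬e ∨ ¬c ∨ ¬d ∨ ((¬¬c ∨ d ∨ ¬e) ∧ (¬(d ∨ ¬e) ∨ ¬c))   [De Morgan]
= ¬e ∨ ¬c ∨ ¬d ∨ ((c ∨ d ∨ ¬e) ∧ (¬(d ∨ ¬e) ∨ ¬c))   [double negation]
= ¬e ∨ ¬c ∨ ¬d ∨ ((c ∨ d ∨ ¬e) ∧ ((¬d ∧ ¬¬e) ∨ ¬c))   [De Morgan]
= ¬e ∨ ¬c ∨ ¬d ∨ ((c ∨ d ∨ ¬e) ∧ ((¬d ∧ e) ∨ ¬c))   [double negation]
= (¬e ∨ ¬c ∨ ¬d ∨ c ∨ d ∨ ¬e) ∧ (¬e ∨ ¬c ∨ ¬d ∨ ¬d ∨ ¬c) ∧ (¬e ∨ ¬c ∨ ¬d ∨ e ∨ ¬c)   [distribute ∨ over ∧]
= ¬e ∨ ¬c ∨ ¬d   [simplify]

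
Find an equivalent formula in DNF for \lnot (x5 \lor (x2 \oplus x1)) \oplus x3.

\lnot (x5 \lor (x2 \oplus x1)) \oplus x3
= (\lnot (x5 \lor (x2 \oplus x1)) \land \lnot x3) \lor (\lnot \lnot (x5 \lor (x2 \oplus x1)) \land x3)   [expand \oplus]
= (\lnot (x5 \lor (x2 \land \lnot x1) \lor (\lnot x2 \land x1)) \land \lnot x3) \lor (\lnot \lnot (x5 \lor (x2 \oplus x1)) \land x3)   [expand \oplus]
= (\lnot (x5 \lor (x2 \land \lnot x1) \lor (\lnot x2 \land x1)) \land \lnot x3) \lor (\lnot \lnot (x5 \lor (x2 \land \lnot x1) \lor (\lnot x2 \land x1)) \land x3)   [expand \oplus]
= (\lnot x5 \land \lnot (x2 \land \lnot x1) \land \lnot (\lnot x2 \land x1) \land \lnot x3) \lor (\lnot \lnot (x5 \lor (x2 \land \lnot x1) \lor (\lnot x2 \land x1)) \land x3)   [De Morgan]
= (\lnot x5 \land (\lnot x2 \lor \lnot \lnot x1) \land \lnot (\lnot x2 \land x1) \land \lnot x3) \lor (\lnot \lnot (x5 \lor (x2 \land \lnot x1) \lor (\lnot x2 \land x1)) \land x3)   [De Morgan]
= (\lnot x5 \land (\lnot x2 \lor x1) \land \lnot (\lnot x2 \land x1) \land \lnot x3) \lor (\lnot \lnot (x5 \lor (x2 \land \lnot x1) \lor (\lnot x2 \land x1)) \land x3)   [double negation]
= (\lnot x5 \land (\lnot x2 \lor x1) \land (\lnot \lnot x2 \lor \lnot x1) \land \lnot x3) \lor (\lnot \lnot (x5 \lor (x2 \land \lnot x1) \lor (\lnot x2 \land x1)) \land x3)   [De Morgan]
= (\lnot x5 \land (\lnot x2 \lor x1) \land (x2 \lor \lnot x1) \land \lnot x3) \lor (\lnot \lnot (x5 \lor (x2 \land \lnot x1) \lor (\lnot x2 \land x1)) \land x3)   [double negation]
= (\lnot x5 \land (\lnot x2 \lor x1) \land (x2 \lor \lnot x1) \land \lnot x3) \lor ((x5 \lor (x2 \land \lnot x1) \lor (\lnot x2 \land x1)) \land x3)   [double negation]
= (\lnot x5 \land \lnot x2 \land x2 \land \lnot x3) \lor (\lnot x5 \land \lnot x2 \land \lnot x1 \land \lnot x3) \lor (\lnot x5 \land x1 \land x2 \land \lnot x3) \lor (\lnot x5 \land x1 \land \lnot x1 \land \lnot x3) \lor (x5 \land x3) \lor (x2 \land \lnot x1 \land x3) \lor (\lnot x2 \land x1 \land x3)   [distribute \land over \lor]
= (\lnot x5 \land \lnot x2 \land \lnot x1 \land \lnot x3) \lor (\lnot x5 \land x1 \land x2 \land \lnot x3) \lor (x5 \land x3) \lor (x2 \land \lnot x1 \land x3) \lor (\lnot x2 \land x1 \land x3)   [simplify]

(\lnot x5 \land \lnot x2 \land \lnot x1 \land \lnot x3) \lor (\lnot x5 \land x1 \land x2 \land \lnot x3) \lor (x5 \land x3) \lor (x2 \land \lnot x1 \land x3) \lor (\lnot x2 \land x1 \land x3)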